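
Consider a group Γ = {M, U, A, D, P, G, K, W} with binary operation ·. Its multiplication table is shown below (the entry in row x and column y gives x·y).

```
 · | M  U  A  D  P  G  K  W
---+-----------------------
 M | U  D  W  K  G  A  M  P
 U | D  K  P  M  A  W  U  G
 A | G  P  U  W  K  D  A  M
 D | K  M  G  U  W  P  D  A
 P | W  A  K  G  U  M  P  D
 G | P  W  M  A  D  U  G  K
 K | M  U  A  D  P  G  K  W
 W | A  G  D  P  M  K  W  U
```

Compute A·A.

Read row A, column A: A·A = U.

U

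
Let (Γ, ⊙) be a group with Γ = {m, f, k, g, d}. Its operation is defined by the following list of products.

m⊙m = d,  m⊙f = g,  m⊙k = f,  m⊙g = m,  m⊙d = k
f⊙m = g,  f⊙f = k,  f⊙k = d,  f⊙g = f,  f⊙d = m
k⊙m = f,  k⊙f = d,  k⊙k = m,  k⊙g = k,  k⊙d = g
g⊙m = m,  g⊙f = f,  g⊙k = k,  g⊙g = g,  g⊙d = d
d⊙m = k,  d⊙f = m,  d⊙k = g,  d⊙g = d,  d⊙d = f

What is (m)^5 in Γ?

g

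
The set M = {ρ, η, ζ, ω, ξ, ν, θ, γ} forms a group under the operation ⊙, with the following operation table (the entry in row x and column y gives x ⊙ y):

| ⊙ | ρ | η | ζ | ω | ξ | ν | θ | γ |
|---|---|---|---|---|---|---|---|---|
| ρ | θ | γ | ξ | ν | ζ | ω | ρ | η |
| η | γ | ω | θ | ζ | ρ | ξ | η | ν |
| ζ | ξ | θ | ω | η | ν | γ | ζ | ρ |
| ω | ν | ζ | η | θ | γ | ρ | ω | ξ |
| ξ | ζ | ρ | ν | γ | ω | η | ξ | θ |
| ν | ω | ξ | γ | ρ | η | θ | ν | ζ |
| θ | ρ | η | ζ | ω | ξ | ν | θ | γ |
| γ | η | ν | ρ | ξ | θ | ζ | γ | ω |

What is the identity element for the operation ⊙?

θ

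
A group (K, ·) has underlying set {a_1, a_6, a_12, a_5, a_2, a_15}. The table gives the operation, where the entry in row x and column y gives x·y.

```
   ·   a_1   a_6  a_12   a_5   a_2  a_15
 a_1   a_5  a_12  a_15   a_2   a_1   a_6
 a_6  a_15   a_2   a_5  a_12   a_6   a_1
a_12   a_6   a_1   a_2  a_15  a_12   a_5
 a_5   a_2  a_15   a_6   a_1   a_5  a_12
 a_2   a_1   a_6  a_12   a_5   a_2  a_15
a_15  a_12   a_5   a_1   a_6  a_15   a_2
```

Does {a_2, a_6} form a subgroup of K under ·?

{a_2, a_6} contains the identity a_2.
Checking products: every product of two elements of {a_2, a_6} (read from the table) lies in {a_2, a_6}, so the set is closed.
In a finite group, a nonempty closed subset is a subgroup. So {a_2, a_6} ≤ K.

Yes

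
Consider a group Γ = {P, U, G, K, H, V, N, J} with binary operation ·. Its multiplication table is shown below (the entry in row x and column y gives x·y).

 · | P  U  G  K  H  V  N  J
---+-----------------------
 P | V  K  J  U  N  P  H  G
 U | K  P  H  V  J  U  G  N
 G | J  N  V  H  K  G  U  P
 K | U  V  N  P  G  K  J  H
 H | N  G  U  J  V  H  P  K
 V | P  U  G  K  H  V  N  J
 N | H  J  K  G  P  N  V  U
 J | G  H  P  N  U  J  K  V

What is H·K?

Read row H, column K: H·K = J.

J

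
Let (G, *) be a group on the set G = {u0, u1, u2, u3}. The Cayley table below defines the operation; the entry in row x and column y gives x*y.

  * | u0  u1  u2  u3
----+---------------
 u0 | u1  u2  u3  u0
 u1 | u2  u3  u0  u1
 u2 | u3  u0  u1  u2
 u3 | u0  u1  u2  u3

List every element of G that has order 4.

{u0, u2}

Identity is u3. Compute the order of each non-identity element by repeated multiplication:
  u0: u0 → u1 → u2 → u3  (order 4)
  u1: u1 → u3  (order 2)
  u2: u2 → u1 → u0 → u3  (order 4)
Elements of order 4: {u0, u2}.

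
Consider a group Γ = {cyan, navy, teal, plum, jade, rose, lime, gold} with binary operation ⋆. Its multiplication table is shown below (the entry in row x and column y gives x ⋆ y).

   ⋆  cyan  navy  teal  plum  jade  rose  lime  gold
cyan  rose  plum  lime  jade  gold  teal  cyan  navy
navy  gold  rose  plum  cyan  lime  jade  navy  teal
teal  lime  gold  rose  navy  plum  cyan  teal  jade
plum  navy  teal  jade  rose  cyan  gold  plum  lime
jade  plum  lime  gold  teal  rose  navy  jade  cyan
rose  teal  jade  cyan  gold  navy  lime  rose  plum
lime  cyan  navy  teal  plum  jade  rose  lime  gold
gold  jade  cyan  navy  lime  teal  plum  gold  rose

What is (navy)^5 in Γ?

navy^1 = navy
navy^2 = navy ⋆ navy = rose
navy^3 = rose ⋆ navy = jade
navy^4 = jade ⋆ navy = lime
navy^5 = lime ⋆ navy = navy

navy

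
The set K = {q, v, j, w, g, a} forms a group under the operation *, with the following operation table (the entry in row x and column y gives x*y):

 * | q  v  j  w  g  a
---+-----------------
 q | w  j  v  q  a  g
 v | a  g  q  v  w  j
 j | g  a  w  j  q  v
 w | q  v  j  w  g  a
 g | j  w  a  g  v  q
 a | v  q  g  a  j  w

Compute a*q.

Read row a, column q: a*q = v.

v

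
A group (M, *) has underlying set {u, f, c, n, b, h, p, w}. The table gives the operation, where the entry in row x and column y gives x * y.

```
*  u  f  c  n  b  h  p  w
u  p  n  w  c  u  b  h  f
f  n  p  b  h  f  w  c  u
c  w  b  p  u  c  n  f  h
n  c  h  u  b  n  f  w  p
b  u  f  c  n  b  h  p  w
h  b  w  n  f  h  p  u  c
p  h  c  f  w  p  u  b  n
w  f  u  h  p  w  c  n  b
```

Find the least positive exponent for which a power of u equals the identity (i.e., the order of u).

The identity element is b (its row matches the header).
u^1 = u
u^2 = u * u = p
u^3 = p * u = h
u^4 = h * u = b
The first power of u equal to the identity is u^4, so ord(u) = 4.

4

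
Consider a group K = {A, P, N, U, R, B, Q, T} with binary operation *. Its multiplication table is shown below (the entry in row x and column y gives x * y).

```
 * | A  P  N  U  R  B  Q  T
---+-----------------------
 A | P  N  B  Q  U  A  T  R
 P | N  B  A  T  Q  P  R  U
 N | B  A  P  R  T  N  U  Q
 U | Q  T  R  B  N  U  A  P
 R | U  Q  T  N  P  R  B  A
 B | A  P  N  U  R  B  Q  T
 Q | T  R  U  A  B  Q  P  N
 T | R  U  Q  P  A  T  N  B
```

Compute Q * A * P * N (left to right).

R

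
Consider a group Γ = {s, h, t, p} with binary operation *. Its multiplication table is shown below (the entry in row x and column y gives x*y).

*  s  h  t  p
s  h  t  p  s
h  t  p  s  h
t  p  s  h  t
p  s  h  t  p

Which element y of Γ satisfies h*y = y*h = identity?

h

First locate the identity: row p matches the header, so p is the identity.
Scan row h for p: h*h = p. Hence h^(-1) = h.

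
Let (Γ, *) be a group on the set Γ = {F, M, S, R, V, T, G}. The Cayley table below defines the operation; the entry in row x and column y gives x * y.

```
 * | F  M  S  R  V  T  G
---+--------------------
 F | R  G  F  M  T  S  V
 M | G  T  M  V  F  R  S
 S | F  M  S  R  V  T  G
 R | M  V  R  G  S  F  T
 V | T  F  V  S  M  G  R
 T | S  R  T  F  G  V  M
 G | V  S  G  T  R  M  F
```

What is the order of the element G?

The identity element is S (its row matches the header).
G^1 = G
G^2 = G * G = F
G^3 = F * G = V
G^4 = V * G = R
G^5 = R * G = T
G^6 = T * G = M
G^7 = M * G = S
The first power of G equal to the identity is G^7, so ord(G) = 7.
(Structurally, Γ here is isomorphic to the cyclic group Z_7.)

7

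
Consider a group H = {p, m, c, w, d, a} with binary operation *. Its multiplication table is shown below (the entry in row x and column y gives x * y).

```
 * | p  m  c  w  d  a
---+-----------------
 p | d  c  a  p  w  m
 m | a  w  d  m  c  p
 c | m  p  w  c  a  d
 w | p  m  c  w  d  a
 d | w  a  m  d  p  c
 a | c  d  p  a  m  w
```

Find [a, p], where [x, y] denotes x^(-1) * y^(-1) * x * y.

d

Identity is w; from the table a^(-1) = a and p^(-1) = d.
a * d = m
m * a = p
p * p = d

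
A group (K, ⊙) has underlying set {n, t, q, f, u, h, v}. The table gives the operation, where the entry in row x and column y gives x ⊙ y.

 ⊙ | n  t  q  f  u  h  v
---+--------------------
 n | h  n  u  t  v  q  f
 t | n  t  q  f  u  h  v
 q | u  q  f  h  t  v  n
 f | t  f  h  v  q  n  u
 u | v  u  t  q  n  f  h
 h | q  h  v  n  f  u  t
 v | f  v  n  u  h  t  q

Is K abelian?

Check whether the table is symmetric across its main diagonal.
Every entry (row x, col y) equals the entry (row y, col x), so K is abelian.

Yes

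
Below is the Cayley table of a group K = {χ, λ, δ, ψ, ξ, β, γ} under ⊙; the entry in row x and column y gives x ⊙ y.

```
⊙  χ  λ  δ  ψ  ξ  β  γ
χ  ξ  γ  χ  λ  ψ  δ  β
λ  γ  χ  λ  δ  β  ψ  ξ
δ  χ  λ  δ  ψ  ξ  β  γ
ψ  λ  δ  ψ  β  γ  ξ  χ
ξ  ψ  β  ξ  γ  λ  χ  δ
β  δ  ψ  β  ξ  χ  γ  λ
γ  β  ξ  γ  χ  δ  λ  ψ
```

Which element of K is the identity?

δ

The identity e satisfies e ⊙ x = x for all x, so its row in the table reproduces the column headers.
Row δ reads: χ, λ, δ, ψ, ξ, β, γ — exactly the header order. So δ is the identity.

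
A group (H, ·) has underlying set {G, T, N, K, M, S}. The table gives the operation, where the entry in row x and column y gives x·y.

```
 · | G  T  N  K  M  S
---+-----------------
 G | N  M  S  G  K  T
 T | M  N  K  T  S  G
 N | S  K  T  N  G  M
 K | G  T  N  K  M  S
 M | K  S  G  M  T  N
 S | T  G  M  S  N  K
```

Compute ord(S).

The identity element is K (its row matches the header).
S^1 = S
S^2 = S·S = K
The first power of S equal to the identity is S^2, so ord(S) = 2.

2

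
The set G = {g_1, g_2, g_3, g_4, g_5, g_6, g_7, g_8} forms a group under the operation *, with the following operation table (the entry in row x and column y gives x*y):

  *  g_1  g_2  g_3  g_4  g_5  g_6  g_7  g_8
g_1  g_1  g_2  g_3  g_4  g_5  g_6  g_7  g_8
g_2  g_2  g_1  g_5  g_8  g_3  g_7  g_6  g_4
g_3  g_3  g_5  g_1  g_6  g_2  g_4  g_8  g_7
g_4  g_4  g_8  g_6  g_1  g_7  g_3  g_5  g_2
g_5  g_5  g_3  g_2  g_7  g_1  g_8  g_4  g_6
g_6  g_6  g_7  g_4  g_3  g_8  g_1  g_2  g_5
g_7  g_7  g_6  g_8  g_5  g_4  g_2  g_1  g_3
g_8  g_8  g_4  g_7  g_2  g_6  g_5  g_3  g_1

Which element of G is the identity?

The identity e satisfies e*x = x for all x, so its row in the table reproduces the column headers.
Row g_1 reads: g_1, g_2, g_3, g_4, g_5, g_6, g_7, g_8 — exactly the header order. So g_1 is the identity.
(Structurally, G here is isomorphic to the elementary abelian group (Z_2)^3.)

g_1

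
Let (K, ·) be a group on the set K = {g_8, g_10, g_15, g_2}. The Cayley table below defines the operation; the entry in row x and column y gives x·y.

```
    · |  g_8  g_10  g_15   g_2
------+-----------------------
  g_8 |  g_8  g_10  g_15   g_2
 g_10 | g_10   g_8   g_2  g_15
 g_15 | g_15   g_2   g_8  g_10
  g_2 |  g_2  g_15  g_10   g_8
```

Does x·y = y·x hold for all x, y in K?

Yes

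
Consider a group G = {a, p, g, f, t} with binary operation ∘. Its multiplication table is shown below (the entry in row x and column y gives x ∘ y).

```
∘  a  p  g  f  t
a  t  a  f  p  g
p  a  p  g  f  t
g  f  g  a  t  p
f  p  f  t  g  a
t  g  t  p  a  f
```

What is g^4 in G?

g^1 = g
g^2 = g ∘ g = a
g^3 = a ∘ g = f
g^4 = f ∘ g = t

t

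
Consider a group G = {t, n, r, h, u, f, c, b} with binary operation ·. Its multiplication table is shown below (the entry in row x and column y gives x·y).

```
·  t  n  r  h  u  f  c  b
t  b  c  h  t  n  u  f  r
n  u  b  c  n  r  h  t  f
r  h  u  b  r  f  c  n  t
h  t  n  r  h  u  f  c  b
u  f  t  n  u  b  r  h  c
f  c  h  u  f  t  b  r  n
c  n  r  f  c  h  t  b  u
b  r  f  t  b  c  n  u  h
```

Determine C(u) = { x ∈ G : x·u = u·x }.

Compare row u with column u entry by entry.
c·u = h = u·c, so c commutes with u.
r·u = f but u·r = n, so r does not.
Collecting the elements that commute with u: C(u) = {b, c, h, u}.

{b, c, h, u}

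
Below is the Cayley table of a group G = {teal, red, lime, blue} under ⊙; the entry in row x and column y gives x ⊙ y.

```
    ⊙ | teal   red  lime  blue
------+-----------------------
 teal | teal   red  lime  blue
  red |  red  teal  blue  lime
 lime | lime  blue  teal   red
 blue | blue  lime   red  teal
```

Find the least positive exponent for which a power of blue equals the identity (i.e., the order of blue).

2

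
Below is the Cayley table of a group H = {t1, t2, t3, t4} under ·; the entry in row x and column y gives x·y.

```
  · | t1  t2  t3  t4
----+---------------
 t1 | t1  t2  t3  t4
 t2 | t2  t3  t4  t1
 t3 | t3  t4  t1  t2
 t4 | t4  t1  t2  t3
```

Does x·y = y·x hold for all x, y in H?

Yes

Check whether the table is symmetric across its main diagonal.
Every entry (row x, col y) equals the entry (row y, col x), so H is abelian.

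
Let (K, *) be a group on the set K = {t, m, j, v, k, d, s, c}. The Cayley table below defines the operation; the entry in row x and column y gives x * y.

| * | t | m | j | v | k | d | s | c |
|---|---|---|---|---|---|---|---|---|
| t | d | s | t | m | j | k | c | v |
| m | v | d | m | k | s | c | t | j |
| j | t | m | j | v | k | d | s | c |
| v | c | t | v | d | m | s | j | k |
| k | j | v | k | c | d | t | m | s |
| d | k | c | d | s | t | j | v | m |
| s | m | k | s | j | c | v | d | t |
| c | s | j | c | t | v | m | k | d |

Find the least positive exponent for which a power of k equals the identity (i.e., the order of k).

The identity element is j (its row matches the header).
k^1 = k
k^2 = k * k = d
k^3 = d * k = t
k^4 = t * k = j
The first power of k equal to the identity is k^4, so ord(k) = 4.

4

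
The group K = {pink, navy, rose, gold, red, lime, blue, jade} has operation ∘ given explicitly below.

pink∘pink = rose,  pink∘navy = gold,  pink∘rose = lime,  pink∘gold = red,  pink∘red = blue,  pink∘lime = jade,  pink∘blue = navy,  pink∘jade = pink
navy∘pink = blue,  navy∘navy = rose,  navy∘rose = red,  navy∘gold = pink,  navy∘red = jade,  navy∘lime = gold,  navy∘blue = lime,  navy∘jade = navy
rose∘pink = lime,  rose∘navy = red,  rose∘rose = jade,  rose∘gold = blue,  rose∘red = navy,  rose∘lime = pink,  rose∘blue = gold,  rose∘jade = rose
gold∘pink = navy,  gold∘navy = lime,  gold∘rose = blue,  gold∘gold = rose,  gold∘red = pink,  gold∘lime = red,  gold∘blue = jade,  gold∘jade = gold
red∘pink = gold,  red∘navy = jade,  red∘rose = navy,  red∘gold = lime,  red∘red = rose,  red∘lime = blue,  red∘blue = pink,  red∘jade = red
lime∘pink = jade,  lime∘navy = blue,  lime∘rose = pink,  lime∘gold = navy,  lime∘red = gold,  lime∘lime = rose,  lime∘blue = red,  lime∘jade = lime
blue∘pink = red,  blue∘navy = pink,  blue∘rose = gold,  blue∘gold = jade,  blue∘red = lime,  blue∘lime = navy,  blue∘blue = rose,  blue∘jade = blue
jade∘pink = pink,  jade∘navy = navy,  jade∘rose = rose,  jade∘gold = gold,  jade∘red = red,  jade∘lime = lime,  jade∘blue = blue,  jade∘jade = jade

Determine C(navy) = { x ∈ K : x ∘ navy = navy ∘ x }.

Compare row navy with column navy entry by entry.
rose ∘ navy = red = navy ∘ rose, so rose commutes with navy.
pink ∘ navy = gold but navy ∘ pink = blue, so pink does not.
Collecting the elements that commute with navy: C(navy) = {jade, navy, red, rose}.
(Structurally, K here is isomorphic to the quaternion group Q_8.)

{jade, navy, red, rose}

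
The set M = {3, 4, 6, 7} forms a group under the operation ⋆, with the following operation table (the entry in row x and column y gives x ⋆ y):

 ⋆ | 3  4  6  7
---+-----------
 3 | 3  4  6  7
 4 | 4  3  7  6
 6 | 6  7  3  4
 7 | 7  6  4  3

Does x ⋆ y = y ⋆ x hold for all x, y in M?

Yes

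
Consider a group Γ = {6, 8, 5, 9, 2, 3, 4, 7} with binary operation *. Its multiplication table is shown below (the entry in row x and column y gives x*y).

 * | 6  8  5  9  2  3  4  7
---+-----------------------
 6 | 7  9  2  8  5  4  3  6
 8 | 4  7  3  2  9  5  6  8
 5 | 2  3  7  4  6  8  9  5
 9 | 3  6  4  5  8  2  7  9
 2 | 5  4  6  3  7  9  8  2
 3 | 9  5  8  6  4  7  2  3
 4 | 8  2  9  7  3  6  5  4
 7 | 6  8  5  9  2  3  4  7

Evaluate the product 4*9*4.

4*9 = 7
7*4 = 4

4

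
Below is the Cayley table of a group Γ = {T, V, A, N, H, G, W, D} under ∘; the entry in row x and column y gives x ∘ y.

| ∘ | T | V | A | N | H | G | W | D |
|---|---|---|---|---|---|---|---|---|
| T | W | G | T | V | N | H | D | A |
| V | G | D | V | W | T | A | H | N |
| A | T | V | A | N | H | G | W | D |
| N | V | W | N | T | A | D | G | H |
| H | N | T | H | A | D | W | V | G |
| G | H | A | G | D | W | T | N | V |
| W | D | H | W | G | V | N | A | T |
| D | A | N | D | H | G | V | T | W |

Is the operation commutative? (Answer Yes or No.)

Check whether the table is symmetric across its main diagonal.
Every entry (row x, col y) equals the entry (row y, col x), so Γ is abelian.

Yes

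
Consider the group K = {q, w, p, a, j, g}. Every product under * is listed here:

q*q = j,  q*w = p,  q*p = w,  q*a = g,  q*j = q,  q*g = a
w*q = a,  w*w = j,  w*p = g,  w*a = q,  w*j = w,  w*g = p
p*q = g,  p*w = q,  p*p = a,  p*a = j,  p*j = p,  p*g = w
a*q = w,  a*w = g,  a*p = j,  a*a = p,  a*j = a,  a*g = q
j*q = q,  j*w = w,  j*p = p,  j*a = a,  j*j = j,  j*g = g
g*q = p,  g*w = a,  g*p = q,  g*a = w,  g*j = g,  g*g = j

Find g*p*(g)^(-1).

a

The identity is j. In row g, the entry j sits in column g, so g^(-1) = g.
g*p = q
q*g = a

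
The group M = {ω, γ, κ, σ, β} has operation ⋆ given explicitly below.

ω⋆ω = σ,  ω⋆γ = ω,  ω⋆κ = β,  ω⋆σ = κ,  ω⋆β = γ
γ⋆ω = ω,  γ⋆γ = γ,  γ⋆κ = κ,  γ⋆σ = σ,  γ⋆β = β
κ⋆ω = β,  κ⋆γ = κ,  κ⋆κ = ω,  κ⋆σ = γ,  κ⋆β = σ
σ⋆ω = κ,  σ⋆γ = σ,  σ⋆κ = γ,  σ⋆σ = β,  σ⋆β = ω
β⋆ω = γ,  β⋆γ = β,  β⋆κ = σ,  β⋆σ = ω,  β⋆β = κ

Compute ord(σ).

5

The identity element is γ (its row matches the header).
σ^1 = σ
σ^2 = σ ⋆ σ = β
σ^3 = β ⋆ σ = ω
σ^4 = ω ⋆ σ = κ
σ^5 = κ ⋆ σ = γ
The first power of σ equal to the identity is σ^5, so ord(σ) = 5.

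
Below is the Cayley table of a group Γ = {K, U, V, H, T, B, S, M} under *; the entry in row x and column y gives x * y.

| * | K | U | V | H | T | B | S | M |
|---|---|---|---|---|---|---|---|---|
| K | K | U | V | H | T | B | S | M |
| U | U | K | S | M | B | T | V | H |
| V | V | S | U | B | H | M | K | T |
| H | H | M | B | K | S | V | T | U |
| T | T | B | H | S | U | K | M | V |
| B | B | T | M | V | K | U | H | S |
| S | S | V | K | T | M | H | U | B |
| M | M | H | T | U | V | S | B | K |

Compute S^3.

V

S^1 = S
S^2 = S * S = U
S^3 = U * S = V
(Structurally, Γ here is isomorphic to Z_2 x Z_4.)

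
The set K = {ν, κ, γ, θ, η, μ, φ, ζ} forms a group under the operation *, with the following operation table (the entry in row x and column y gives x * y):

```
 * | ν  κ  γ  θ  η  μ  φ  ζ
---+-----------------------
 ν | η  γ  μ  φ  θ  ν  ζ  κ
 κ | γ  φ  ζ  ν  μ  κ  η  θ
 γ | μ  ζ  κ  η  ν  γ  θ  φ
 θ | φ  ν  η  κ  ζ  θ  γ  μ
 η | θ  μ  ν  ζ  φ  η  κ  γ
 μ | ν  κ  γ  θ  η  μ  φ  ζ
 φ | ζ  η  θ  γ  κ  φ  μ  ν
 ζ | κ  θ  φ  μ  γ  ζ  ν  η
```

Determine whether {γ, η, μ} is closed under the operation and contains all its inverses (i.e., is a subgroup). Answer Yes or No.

η * η = φ, which is not in {γ, η, μ}.
The subset is not closed under *, so it is not a subgroup.

No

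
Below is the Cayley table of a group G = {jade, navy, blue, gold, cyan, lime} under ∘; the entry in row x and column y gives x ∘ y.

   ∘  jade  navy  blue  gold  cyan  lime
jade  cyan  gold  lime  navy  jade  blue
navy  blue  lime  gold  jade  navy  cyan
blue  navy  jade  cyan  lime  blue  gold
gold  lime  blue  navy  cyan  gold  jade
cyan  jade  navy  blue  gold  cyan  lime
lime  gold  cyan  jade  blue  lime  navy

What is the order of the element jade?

The identity element is cyan (its row matches the header).
jade^1 = jade
jade^2 = jade ∘ jade = cyan
The first power of jade equal to the identity is jade^2, so ord(jade) = 2.

2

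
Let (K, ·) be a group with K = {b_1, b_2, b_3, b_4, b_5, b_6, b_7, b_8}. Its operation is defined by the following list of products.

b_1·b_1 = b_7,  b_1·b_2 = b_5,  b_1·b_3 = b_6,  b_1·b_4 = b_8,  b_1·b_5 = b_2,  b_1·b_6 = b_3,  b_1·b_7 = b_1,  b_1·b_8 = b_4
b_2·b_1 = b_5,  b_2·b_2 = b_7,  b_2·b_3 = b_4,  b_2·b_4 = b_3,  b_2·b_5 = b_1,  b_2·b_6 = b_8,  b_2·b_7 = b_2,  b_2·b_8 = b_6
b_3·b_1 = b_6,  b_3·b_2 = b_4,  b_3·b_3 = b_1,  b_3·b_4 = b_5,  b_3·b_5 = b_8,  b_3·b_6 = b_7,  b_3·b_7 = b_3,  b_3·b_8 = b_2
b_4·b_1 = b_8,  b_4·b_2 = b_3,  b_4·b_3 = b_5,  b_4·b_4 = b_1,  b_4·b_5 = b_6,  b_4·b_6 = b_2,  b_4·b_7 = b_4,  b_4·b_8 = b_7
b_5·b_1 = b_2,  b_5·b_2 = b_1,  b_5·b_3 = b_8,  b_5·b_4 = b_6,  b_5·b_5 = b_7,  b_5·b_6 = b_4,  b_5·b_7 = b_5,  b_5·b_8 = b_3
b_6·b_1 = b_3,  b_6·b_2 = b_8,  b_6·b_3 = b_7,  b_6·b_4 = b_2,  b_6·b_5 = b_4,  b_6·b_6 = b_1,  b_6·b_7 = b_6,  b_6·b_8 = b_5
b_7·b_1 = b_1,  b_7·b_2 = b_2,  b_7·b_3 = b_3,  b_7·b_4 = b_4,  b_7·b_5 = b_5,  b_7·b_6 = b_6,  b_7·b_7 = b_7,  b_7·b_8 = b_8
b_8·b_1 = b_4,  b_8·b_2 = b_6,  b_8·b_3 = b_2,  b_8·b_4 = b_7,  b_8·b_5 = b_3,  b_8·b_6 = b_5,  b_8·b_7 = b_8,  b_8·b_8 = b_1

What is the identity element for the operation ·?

b_7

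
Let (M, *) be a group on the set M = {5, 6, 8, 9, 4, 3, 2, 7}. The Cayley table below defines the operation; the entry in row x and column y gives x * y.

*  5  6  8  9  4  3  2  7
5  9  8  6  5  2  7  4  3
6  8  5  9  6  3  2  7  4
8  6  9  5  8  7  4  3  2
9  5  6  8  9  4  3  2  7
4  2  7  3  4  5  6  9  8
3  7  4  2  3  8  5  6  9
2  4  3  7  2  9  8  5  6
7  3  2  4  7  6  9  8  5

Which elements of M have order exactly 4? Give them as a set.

{2, 3, 4, 6, 7, 8}

Identity is 9. Compute the order of each non-identity element by repeated multiplication:
  5: 5 → 9  (order 2)
  6: 6 → 5 → 8 → 9  (order 4)
  8: 8 → 5 → 6 → 9  (order 4)
  4: 4 → 5 → 2 → 9  (order 4)
  3: 3 → 5 → 7 → 9  (order 4)
  2: 2 → 5 → 4 → 9  (order 4)
  7: 7 → 5 → 3 → 9  (order 4)
Elements of order 4: {2, 3, 4, 6, 7, 8}.
(Structurally, M here is isomorphic to the quaternion group Q_8.)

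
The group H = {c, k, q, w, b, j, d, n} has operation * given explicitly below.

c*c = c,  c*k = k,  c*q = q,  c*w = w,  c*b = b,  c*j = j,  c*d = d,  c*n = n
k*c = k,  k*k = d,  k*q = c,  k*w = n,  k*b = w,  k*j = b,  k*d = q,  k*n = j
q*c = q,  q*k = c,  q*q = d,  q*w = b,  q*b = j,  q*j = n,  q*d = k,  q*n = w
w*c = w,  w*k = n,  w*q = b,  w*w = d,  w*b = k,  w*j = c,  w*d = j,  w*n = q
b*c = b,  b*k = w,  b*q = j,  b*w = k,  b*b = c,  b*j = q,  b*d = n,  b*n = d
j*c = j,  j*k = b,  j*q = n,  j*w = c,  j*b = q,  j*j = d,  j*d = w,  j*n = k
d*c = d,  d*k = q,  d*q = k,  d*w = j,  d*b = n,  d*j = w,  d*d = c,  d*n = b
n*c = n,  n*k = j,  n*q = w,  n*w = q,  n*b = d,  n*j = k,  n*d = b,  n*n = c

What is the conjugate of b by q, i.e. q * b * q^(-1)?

b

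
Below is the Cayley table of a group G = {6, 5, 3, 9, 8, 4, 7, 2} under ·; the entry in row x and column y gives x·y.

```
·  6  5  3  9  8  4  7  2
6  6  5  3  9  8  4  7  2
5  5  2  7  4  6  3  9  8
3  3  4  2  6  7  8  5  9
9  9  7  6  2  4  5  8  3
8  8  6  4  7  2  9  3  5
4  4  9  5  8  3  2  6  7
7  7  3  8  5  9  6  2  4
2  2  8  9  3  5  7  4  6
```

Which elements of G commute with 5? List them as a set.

Compare row 5 with column 5 entry by entry.
8·5 = 6 = 5·8, so 8 commutes with 5.
7·5 = 3 but 5·7 = 9, so 7 does not.
Collecting the elements that commute with 5: C(5) = {2, 5, 6, 8}.
(Structurally, G here is isomorphic to the quaternion group Q_8.)

{2, 5, 6, 8}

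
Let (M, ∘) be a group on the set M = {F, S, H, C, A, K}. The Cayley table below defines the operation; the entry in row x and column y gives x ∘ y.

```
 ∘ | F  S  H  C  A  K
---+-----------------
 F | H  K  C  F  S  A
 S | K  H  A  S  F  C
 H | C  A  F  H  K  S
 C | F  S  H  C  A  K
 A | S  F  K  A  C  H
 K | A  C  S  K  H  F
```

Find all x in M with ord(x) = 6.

{K, S}

Identity is C. Compute the order of each non-identity element by repeated multiplication:
  F: F → H → C  (order 3)
  S: S → H → A → F → K → C  (order 6)
  H: H → F → C  (order 3)
  A: A → C  (order 2)
  K: K → F → A → H → S → C  (order 6)
Elements of order 6: {K, S}.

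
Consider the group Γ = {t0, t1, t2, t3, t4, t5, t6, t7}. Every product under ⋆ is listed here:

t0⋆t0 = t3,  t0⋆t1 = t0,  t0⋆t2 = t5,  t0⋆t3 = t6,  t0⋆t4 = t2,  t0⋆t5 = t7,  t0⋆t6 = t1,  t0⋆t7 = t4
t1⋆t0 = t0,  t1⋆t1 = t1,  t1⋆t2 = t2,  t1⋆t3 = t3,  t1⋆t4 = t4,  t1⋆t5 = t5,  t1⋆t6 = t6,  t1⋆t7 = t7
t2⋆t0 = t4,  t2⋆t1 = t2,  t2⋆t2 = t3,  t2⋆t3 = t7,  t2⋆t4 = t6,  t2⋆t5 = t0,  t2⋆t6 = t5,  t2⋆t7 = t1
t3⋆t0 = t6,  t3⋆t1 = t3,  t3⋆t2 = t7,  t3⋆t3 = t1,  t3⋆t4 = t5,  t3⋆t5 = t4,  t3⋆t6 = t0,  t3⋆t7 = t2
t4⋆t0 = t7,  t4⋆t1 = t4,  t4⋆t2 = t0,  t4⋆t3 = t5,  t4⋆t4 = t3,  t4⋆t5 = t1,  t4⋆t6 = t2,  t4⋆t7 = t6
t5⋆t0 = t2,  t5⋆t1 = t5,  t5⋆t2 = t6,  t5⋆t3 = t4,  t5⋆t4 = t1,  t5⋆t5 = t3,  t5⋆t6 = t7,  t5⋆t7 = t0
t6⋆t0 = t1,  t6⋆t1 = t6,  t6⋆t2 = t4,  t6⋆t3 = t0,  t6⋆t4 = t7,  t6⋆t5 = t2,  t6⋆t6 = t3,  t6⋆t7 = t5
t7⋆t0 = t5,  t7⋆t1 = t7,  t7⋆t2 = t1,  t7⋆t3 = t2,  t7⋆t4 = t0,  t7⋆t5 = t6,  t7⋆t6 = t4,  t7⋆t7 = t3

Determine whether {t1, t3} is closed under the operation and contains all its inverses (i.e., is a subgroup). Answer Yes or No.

{t1, t3} contains the identity t1.
Checking products: every product of two elements of {t1, t3} (read from the table) lies in {t1, t3}, so the set is closed.
In a finite group, a nonempty closed subset is a subgroup. So {t1, t3} ≤ Γ.
(Structurally, Γ here is isomorphic to the quaternion group Q_8.)

Yes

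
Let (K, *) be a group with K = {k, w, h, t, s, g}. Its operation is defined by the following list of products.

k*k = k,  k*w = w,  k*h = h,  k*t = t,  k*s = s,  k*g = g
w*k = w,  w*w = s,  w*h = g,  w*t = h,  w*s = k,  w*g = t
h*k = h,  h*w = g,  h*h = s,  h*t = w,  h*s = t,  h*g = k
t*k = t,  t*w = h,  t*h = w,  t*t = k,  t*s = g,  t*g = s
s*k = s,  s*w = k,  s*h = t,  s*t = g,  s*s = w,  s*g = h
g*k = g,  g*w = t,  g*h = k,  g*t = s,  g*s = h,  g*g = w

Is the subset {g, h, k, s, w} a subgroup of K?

No

g*w = t, which is not in {g, h, k, s, w}.
The subset is not closed under *, so it is not a subgroup.
(Structurally, K here is isomorphic to the cyclic group Z_6.)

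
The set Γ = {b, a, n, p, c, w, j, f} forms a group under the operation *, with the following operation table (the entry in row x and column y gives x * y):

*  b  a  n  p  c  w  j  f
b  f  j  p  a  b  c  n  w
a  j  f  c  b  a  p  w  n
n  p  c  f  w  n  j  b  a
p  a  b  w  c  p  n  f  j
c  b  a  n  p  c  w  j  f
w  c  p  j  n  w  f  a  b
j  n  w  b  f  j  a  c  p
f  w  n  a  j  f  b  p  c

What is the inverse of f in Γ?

f

First locate the identity: row c matches the header, so c is the identity.
Scan row f for c: f * f = c. Hence f^(-1) = f.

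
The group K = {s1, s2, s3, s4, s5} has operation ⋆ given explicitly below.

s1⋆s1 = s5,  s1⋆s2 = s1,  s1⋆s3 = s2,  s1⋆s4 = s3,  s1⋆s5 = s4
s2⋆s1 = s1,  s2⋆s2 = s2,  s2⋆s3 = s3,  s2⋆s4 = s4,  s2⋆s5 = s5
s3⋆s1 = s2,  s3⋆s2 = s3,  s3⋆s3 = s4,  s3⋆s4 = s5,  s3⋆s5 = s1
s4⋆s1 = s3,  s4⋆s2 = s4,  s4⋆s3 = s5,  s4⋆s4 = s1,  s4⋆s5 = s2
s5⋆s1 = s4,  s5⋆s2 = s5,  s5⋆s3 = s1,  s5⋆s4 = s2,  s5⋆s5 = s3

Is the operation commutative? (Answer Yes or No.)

Check whether the table is symmetric across its main diagonal.
Every entry (row x, col y) equals the entry (row y, col x), so K is abelian.

Yes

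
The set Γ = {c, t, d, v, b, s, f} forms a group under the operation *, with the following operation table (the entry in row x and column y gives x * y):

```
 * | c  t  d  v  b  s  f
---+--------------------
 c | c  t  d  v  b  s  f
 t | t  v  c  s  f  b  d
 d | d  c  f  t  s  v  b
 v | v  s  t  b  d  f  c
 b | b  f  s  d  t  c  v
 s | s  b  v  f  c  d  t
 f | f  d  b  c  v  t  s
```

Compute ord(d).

7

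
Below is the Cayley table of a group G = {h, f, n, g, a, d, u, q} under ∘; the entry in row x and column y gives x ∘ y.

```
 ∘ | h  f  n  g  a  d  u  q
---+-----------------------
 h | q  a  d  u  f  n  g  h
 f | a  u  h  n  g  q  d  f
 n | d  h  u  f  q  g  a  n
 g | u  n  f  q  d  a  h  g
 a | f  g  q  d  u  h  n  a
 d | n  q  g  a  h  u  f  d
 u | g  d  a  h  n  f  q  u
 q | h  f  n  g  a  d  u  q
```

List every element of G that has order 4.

Identity is q. Compute the order of each non-identity element by repeated multiplication:
  h: h → q  (order 2)
  f: f → u → d → q  (order 4)
  n: n → u → a → q  (order 4)
  g: g → q  (order 2)
  a: a → u → n → q  (order 4)
  d: d → u → f → q  (order 4)
  u: u → q  (order 2)
Elements of order 4: {a, d, f, n}.

{a, d, f, n}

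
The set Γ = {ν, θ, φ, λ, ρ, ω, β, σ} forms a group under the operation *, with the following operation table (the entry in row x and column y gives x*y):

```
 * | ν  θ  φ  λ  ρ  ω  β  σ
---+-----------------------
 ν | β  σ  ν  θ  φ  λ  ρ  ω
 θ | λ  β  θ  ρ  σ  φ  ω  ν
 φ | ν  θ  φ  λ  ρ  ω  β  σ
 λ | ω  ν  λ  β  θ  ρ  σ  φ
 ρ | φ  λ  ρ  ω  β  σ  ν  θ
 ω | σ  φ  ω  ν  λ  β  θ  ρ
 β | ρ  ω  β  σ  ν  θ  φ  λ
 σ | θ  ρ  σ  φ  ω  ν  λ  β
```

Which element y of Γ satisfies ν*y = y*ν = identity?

First locate the identity: row φ matches the header, so φ is the identity.
Scan row ν for φ: ν*ρ = φ. Hence ν^(-1) = ρ.

ρ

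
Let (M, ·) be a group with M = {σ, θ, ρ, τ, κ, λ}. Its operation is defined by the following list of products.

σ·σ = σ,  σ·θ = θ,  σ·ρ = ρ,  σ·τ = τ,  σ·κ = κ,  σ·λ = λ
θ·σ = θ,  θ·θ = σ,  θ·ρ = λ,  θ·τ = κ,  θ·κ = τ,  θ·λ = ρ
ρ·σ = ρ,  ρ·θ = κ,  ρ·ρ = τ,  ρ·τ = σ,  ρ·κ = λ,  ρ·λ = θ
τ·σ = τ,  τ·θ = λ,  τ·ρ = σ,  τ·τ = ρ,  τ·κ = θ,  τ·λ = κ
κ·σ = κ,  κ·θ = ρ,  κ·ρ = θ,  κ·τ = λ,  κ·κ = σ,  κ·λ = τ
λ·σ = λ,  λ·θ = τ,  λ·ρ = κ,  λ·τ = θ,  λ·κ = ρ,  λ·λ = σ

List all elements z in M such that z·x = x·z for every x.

{σ}

An element z is central iff its row equals its column in the table.
For κ: κ·ρ = θ ≠ λ = ρ·κ, so κ ∉ Z.
Checking each element this way leaves Z(M) = {σ}.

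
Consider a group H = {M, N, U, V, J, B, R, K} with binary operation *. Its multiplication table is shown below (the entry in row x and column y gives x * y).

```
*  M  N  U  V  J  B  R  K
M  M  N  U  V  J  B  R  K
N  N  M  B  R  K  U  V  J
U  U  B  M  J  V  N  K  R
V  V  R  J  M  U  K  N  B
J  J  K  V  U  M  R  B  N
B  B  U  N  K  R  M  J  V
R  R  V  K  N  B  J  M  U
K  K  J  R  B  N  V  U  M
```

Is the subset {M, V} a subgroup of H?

{M, V} contains the identity M.
Checking products: every product of two elements of {M, V} (read from the table) lies in {M, V}, so the set is closed.
In a finite group, a nonempty closed subset is a subgroup. So {M, V} ≤ H.

Yes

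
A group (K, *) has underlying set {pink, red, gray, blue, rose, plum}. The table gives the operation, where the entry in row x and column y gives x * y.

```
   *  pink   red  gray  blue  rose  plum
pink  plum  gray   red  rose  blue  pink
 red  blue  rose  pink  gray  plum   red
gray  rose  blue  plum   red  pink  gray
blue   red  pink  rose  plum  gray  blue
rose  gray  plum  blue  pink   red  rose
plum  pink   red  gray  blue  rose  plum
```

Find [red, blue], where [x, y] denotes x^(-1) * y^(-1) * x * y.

Identity is plum; from the table red^(-1) = rose and blue^(-1) = blue.
rose * blue = pink
pink * red = gray
gray * blue = red

red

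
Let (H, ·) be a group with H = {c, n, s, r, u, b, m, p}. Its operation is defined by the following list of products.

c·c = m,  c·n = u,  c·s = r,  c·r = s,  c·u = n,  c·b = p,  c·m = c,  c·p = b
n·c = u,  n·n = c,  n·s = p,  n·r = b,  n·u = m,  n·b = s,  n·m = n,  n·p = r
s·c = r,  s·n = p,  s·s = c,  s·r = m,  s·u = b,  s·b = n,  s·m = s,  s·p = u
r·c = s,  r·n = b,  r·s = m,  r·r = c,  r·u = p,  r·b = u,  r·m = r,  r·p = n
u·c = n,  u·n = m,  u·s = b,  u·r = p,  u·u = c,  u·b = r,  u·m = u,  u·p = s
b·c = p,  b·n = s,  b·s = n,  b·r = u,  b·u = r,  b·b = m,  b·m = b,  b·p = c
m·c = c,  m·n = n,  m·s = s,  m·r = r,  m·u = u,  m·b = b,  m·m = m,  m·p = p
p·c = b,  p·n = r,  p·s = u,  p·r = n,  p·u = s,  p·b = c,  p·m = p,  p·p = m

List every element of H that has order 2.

{b, c, p}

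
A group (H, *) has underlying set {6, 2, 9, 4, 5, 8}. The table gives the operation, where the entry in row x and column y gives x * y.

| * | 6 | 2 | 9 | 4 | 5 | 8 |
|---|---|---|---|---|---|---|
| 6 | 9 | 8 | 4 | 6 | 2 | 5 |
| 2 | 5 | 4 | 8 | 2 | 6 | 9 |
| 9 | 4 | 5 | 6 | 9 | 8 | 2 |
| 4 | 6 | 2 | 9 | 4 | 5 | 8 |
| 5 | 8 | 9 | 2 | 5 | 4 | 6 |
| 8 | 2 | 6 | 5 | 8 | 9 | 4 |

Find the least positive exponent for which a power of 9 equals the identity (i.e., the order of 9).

The identity element is 4 (its row matches the header).
9^1 = 9
9^2 = 9 * 9 = 6
9^3 = 6 * 9 = 4
The first power of 9 equal to the identity is 9^3, so ord(9) = 3.

3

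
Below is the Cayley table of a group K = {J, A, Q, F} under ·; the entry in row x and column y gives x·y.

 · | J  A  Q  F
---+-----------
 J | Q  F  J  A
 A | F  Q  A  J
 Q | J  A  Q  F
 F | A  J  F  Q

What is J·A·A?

J·A = F
F·A = J

J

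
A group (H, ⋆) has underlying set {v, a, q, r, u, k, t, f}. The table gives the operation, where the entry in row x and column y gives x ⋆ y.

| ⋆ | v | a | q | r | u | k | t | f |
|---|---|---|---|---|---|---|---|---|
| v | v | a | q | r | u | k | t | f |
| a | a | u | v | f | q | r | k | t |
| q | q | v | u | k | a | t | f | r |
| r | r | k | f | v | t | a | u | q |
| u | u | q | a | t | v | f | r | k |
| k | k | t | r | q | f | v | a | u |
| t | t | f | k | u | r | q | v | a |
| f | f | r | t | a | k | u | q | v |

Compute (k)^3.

k^1 = k
k^2 = k ⋆ k = v
k^3 = v ⋆ k = k

k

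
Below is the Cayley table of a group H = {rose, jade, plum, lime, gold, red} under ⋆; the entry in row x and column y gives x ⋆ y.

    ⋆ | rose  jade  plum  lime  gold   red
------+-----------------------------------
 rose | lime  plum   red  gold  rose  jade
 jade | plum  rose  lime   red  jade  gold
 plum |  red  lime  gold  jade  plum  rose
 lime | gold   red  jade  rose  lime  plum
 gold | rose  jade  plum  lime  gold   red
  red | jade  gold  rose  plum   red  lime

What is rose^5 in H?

rose^1 = rose
rose^2 = rose ⋆ rose = lime
rose^3 = lime ⋆ rose = gold
rose^4 = gold ⋆ rose = rose
rose^5 = rose ⋆ rose = lime

lime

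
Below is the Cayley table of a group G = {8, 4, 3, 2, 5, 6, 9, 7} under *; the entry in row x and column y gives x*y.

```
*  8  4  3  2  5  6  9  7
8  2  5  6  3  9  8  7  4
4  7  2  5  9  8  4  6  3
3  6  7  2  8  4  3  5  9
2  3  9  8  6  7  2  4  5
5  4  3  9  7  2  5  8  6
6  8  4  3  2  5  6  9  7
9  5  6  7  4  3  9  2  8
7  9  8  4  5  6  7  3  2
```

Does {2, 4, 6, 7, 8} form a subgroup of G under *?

No

2*7 = 5, which is not in {2, 4, 6, 7, 8}.
The subset is not closed under *, so it is not a subgroup.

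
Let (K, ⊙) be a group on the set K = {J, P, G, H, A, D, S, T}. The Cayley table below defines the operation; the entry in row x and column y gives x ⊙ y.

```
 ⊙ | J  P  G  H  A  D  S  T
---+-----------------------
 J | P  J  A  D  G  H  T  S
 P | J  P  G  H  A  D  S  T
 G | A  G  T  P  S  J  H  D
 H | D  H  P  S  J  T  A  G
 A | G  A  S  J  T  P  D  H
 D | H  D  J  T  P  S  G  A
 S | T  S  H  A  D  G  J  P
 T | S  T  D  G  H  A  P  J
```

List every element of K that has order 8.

{A, D, G, H}

Identity is P. Compute the order of each non-identity element by repeated multiplication:
  J: J → P  (order 2)
  G: G → T → D → J → A → S → H → P  (order 8)
  H: H → S → A → J → D → T → G → P  (order 8)
  A: A → T → H → J → G → S → D → P  (order 8)
  D: D → S → G → J → H → T → A → P  (order 8)
  S: S → J → T → P  (order 4)
  T: T → J → S → P  (order 4)
Elements of order 8: {A, D, G, H}.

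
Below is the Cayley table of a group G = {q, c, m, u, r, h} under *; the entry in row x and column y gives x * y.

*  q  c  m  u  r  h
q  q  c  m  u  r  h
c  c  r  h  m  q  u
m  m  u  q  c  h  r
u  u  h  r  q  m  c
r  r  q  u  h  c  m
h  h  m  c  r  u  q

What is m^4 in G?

m^1 = m
m^2 = m * m = q
m^3 = q * m = m
m^4 = m * m = q

q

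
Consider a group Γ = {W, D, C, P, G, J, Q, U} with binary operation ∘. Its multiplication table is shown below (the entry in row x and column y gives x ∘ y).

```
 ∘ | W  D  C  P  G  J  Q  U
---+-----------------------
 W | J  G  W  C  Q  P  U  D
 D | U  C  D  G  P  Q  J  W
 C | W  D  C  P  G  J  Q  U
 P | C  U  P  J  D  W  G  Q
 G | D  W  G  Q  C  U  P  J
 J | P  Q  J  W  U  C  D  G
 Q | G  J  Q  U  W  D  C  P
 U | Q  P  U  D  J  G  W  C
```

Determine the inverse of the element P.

W

First locate the identity: row C matches the header, so C is the identity.
Scan row P for C: P ∘ W = C. Hence P^(-1) = W.
(Structurally, Γ here is isomorphic to the dihedral group D_4.)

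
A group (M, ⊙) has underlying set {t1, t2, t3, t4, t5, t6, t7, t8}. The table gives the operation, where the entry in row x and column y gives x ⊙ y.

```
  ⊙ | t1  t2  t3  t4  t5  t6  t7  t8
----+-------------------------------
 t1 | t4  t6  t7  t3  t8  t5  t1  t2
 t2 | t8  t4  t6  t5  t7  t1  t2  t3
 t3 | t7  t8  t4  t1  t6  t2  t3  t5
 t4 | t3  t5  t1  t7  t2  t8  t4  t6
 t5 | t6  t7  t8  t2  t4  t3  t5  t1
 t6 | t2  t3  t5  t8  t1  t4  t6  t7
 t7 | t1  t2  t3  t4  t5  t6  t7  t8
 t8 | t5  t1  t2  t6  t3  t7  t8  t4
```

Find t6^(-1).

First locate the identity: row t7 matches the header, so t7 is the identity.
Scan row t6 for t7: t6 ⊙ t8 = t7. Hence t6^(-1) = t8.
(Structurally, M here is isomorphic to the quaternion group Q_8.)

t8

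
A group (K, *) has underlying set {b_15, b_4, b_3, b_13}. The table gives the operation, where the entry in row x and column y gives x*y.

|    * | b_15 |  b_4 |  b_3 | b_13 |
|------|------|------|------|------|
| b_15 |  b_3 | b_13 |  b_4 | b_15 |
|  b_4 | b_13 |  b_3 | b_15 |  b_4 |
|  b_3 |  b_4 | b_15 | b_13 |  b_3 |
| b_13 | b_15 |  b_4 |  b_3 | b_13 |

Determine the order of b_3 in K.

The identity element is b_13 (its row matches the header).
b_3^1 = b_3
b_3^2 = b_3*b_3 = b_13
The first power of b_3 equal to the identity is b_3^2, so ord(b_3) = 2.

2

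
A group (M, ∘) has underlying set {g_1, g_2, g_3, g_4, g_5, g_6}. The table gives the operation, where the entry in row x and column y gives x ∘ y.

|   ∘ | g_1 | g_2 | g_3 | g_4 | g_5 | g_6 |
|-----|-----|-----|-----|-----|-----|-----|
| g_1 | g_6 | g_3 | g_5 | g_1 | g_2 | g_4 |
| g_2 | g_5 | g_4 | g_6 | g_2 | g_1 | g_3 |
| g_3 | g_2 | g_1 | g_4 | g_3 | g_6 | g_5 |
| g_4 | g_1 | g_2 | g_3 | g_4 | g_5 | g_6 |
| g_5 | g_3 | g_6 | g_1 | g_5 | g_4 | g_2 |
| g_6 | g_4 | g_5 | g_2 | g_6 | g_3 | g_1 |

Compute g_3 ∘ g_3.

g_4

Read row g_3, column g_3: g_3 ∘ g_3 = g_4.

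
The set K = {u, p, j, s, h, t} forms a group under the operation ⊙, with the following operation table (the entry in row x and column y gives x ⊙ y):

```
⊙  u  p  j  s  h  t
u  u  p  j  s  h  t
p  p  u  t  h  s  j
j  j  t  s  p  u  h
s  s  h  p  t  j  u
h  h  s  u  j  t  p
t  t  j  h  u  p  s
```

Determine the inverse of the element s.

t

First locate the identity: row u matches the header, so u is the identity.
Scan row s for u: s ⊙ t = u. Hence s^(-1) = t.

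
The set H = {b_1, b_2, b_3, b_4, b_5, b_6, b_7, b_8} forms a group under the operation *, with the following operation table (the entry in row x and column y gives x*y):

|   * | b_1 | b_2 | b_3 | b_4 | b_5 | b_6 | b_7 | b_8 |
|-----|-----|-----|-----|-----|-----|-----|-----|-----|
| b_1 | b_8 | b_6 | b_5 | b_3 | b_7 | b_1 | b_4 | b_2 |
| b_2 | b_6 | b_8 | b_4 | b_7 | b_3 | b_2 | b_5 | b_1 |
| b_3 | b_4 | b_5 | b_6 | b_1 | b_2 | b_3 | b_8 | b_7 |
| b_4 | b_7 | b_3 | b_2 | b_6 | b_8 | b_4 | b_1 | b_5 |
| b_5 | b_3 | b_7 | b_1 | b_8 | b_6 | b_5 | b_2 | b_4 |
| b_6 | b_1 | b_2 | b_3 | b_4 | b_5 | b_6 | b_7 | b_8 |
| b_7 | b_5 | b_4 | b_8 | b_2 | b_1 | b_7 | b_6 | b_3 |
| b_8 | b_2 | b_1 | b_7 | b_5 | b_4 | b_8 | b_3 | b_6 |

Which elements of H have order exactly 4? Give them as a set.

{b_1, b_2}

Identity is b_6. Compute the order of each non-identity element by repeated multiplication:
  b_1: b_1 → b_8 → b_2 → b_6  (order 4)
  b_2: b_2 → b_8 → b_1 → b_6  (order 4)
  b_3: b_3 → b_6  (order 2)
  b_4: b_4 → b_6  (order 2)
  b_5: b_5 → b_6  (order 2)
  b_7: b_7 → b_6  (order 2)
  b_8: b_8 → b_6  (order 2)
Elements of order 4: {b_1, b_2}.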